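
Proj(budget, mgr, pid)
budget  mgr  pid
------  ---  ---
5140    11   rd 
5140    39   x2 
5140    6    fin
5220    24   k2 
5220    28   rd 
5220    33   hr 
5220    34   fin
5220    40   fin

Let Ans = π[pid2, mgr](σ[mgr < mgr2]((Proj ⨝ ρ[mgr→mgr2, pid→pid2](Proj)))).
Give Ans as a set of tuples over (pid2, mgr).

ρ[mgr→mgr2, pid→pid2]: schema becomes (budget, mgr2, pid2); tuples unchanged.
Proj ⋈ ρ[mgr→mgr2, pid→pid2](Proj) (natural join on budget): {(5140, 11, rd, 11, rd), (5140, 11, rd, 39, x2), (5140, 11, rd, 6, fin), (5140, 39, x2, 11, rd), (5140, 39, x2, 39, x2), (5140, 39, x2, 6, fin), (5140, 6, fin, 11, rd), (5140, 6, fin, 39, x2), (5140, 6, fin, 6, fin), (5220, 24, k2, 24, k2), (5220, 24, k2, 28, rd), (5220, 24, k2, 33, hr), (5220, 24, k2, 34, fin), (5220, 24, k2, 40, fin), (5220, 28, rd, 24, k2), (5220, 28, rd, 28, rd), (5220, 28, rd, 33, hr), (5220, 28, rd, 34, fin), (5220, 28, rd, 40, fin), (5220, 33, hr, 24, k2), (5220, 33, hr, 28, rd), (5220, 33, hr, 33, hr), (5220, 33, hr, 34, fin), (5220, 33, hr, 40, fin), (5220, 34, fin, 24, k2), (5220, 34, fin, 28, rd), (5220, 34, fin, 33, hr), (5220, 34, fin, 34, fin), (5220, 34, fin, 40, fin), (5220, 40, fin, 24, k2), (5220, 40, fin, 28, rd), (5220, 40, fin, 33, hr), (5220, 40, fin, 34, fin), (5220, 40, fin, 40, fin)}
Selection mgr < mgr2: {(5140, 11, rd, 39, x2), (5140, 6, fin, 11, rd), (5140, 6, fin, 39, x2), (5220, 24, k2, 28, rd), (5220, 24, k2, 33, hr), (5220, 24, k2, 34, fin), (5220, 24, k2, 40, fin), (5220, 28, rd, 33, hr), (5220, 28, rd, 34, fin), (5220, 28, rd, 40, fin), (5220, 33, hr, 34, fin), (5220, 33, hr, 40, fin), (5220, 34, fin, 40, fin)}
Keep only column(s) pid2, mgr (3 duplicate(s) eliminated): {(fin, 24), (fin, 28), (fin, 33), (fin, 34), (hr, 24), (hr, 28), (rd, 24), (rd, 6), (x2, 11), (x2, 6)}

{(fin, 24), (fin, 28), (fin, 33), (fin, 34), (hr, 24), (hr, 28), (rd, 24), (rd, 6), (x2, 11), (x2, 6)}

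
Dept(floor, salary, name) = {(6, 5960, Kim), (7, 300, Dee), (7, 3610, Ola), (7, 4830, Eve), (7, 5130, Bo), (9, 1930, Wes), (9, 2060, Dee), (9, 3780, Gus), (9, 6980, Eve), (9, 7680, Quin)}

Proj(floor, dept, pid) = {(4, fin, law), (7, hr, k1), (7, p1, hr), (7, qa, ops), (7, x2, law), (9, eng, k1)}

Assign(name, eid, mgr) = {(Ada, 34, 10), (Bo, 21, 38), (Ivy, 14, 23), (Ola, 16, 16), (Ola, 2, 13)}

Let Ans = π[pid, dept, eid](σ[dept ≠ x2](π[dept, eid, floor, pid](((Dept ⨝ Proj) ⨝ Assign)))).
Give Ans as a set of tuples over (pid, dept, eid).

Dept ⋈ Proj (natural join on floor): {(7, 300, Dee, hr, k1), (7, 300, Dee, p1, hr), (7, 300, Dee, qa, ops), (7, 300, Dee, x2, law), (7, 3610, Ola, hr, k1), (7, 3610, Ola, p1, hr), (7, 3610, Ola, qa, ops), (7, 3610, Ola, x2, law), (7, 4830, Eve, hr, k1), (7, 4830, Eve, p1, hr), (7, 4830, Eve, qa, ops), (7, 4830, Eve, x2, law), (7, 5130, Bo, hr, k1), (7, 5130, Bo, p1, hr), (7, 5130, Bo, qa, ops), (7, 5130, Bo, x2, law), (9, 1930, Wes, eng, k1), (9, 2060, Dee, eng, k1), (9, 3780, Gus, eng, k1), (9, 6980, Eve, eng, k1), (9, 7680, Quin, eng, k1)}
(Dept ⨝ Proj) ⋈ Assign (natural join on name): {(7, 3610, Ola, hr, k1, 16, 16), (7, 3610, Ola, hr, k1, 2, 13), (7, 3610, Ola, p1, hr, 16, 16), (7, 3610, Ola, p1, hr, 2, 13), (7, 3610, Ola, qa, ops, 16, 16), (7, 3610, Ola, qa, ops, 2, 13), (7, 3610, Ola, x2, law, 16, 16), (7, 3610, Ola, x2, law, 2, 13), (7, 5130, Bo, hr, k1, 21, 38), (7, 5130, Bo, p1, hr, 21, 38), (7, 5130, Bo, qa, ops, 21, 38), (7, 5130, Bo, x2, law, 21, 38)}
π_{dept, eid, floor, pid} gives {(hr, 16, 7, k1), (hr, 2, 7, k1), (hr, 21, 7, k1), (p1, 16, 7, hr), (p1, 2, 7, hr), (p1, 21, 7, hr), (qa, 16, 7, ops), (qa, 2, 7, ops), (qa, 21, 7, ops), (x2, 16, 7, law), (x2, 2, 7, law), (x2, 21, 7, law)}.
Selection dept ≠ x2: {(hr, 16, 7, k1), (hr, 2, 7, k1), (hr, 21, 7, k1), (p1, 16, 7, hr), (p1, 2, 7, hr), (p1, 21, 7, hr), (qa, 16, 7, ops), (qa, 2, 7, ops), (qa, 21, 7, ops)}
π_{pid, dept, eid} gives {(hr, p1, 16), (hr, p1, 2), (hr, p1, 21), (k1, hr, 16), (k1, hr, 2), (k1, hr, 21), (ops, qa, 16), (ops, qa, 2), (ops, qa, 21)}.

{(hr, p1, 16), (hr, p1, 2), (hr, p1, 21), (k1, hr, 16), (k1, hr, 2), (k1, hr, 21), (ops, qa, 16), (ops, qa, 2), (ops, qa, 21)}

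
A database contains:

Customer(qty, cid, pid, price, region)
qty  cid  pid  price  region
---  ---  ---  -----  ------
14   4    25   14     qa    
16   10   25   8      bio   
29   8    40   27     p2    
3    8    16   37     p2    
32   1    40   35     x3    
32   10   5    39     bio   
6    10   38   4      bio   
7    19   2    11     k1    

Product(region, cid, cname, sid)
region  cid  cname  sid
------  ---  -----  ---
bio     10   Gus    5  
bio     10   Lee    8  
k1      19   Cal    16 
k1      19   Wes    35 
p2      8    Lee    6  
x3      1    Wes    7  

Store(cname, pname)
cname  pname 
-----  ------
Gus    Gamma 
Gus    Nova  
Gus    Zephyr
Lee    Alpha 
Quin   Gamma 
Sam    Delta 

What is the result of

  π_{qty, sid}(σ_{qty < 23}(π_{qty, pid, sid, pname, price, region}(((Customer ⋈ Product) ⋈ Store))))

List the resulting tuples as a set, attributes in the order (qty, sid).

Joining Customer and Product on cid, region yields {(16, 10, 25, 8, bio, Gus, 5), (16, 10, 25, 8, bio, Lee, 8), (29, 8, 40, 27, p2, Lee, 6), (3, 8, 16, 37, p2, Lee, 6), (32, 1, 40, 35, x3, Wes, 7), (32, 10, 5, 39, bio, Gus, 5), (32, 10, 5, 39, bio, Lee, 8), (6, 10, 38, 4, bio, Gus, 5), (6, 10, 38, 4, bio, Lee, 8), (7, 19, 2, 11, k1, Cal, 16), (7, 19, 2, 11, k1, Wes, 35)}.
Joining (Customer ⋈ Product) and Store on cname yields {(16, 10, 25, 8, bio, Gus, 5, Gamma), (16, 10, 25, 8, bio, Gus, 5, Nova), (16, 10, 25, 8, bio, Gus, 5, Zephyr), (16, 10, 25, 8, bio, Lee, 8, Alpha), (29, 8, 40, 27, p2, Lee, 6, Alpha), (3, 8, 16, 37, p2, Lee, 6, Alpha), (32, 10, 5, 39, bio, Gus, 5, Gamma), (32, 10, 5, 39, bio, Gus, 5, Nova), (32, 10, 5, 39, bio, Gus, 5, Zephyr), (32, 10, 5, 39, bio, Lee, 8, Alpha), (6, 10, 38, 4, bio, Gus, 5, Gamma), (6, 10, 38, 4, bio, Gus, 5, Nova), (6, 10, 38, 4, bio, Gus, 5, Zephyr), (6, 10, 38, 4, bio, Lee, 8, Alpha)}.
Keep only column(s) qty, pid, sid, pname, price, region: {(16, 25, 5, Gamma, 8, bio), (16, 25, 5, Nova, 8, bio), (16, 25, 5, Zephyr, 8, bio), (16, 25, 8, Alpha, 8, bio), (29, 40, 6, Alpha, 27, p2), (3, 16, 6, Alpha, 37, p2), (32, 5, 5, Gamma, 39, bio), (32, 5, 5, Nova, 39, bio), (32, 5, 5, Zephyr, 39, bio), (32, 5, 8, Alpha, 39, bio), (6, 38, 5, Gamma, 4, bio), (6, 38, 5, Nova, 4, bio), (6, 38, 5, Zephyr, 4, bio), (6, 38, 8, Alpha, 4, bio)}
Filtering on qty < 23 leaves {(16, 25, 5, Gamma, 8, bio), (16, 25, 5, Nova, 8, bio), (16, 25, 5, Zephyr, 8, bio), (16, 25, 8, Alpha, 8, bio), (3, 16, 6, Alpha, 37, p2), (6, 38, 5, Gamma, 4, bio), (6, 38, 5, Nova, 4, bio), (6, 38, 5, Zephyr, 4, bio), (6, 38, 8, Alpha, 4, bio)}.
Keep only column(s) qty, sid (4 duplicate(s) eliminated): {(16, 5), (16, 8), (3, 6), (6, 5), (6, 8)}

{(16, 5), (16, 8), (3, 6), (6, 5), (6, 8)}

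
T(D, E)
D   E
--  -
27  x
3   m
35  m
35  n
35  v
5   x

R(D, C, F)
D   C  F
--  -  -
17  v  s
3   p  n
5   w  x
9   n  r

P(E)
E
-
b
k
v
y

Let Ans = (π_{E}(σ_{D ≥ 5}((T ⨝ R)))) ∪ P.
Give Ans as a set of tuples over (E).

{b, k, v, x, y}

Joining T and R on D yields {(3, m, p, n), (5, x, w, x)}.
Selection D ≥ 5: {(5, x, w, x)}
π_{E} gives {x}.
Union: {x} with {b, k, v, y} → {b, k, v, x, y}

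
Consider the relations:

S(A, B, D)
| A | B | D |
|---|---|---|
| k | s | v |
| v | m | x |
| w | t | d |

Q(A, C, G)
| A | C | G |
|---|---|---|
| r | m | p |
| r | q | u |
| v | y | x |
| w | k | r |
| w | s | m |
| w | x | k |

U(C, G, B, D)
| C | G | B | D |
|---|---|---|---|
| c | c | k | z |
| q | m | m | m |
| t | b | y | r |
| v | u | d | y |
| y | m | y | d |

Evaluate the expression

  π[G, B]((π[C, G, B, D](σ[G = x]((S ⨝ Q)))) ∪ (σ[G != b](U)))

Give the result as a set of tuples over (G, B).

{(c, k), (m, m), (m, y), (u, d), (x, m)}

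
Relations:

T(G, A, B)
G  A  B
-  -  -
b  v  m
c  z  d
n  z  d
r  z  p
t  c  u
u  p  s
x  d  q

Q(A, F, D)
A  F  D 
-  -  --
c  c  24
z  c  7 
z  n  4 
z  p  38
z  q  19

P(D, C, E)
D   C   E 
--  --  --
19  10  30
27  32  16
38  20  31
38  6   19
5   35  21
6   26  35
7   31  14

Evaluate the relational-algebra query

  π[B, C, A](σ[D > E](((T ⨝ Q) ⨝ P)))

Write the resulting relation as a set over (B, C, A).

{(d, 20, z), (d, 6, z), (p, 20, z), (p, 6, z)}

Joining T and Q on A yields {(c, z, d, c, 7), (c, z, d, n, 4), (c, z, d, p, 38), (c, z, d, q, 19), (n, z, d, c, 7), (n, z, d, n, 4), (n, z, d, p, 38), (n, z, d, q, 19), (r, z, p, c, 7), (r, z, p, n, 4), (r, z, p, p, 38), (r, z, p, q, 19), (t, c, u, c, 24)}.
Joining (T ⨝ Q) and P on D yields {(c, z, d, c, 7, 31, 14), (c, z, d, p, 38, 20, 31), (c, z, d, p, 38, 6, 19), (c, z, d, q, 19, 10, 30), (n, z, d, c, 7, 31, 14), (n, z, d, p, 38, 20, 31), (n, z, d, p, 38, 6, 19), (n, z, d, q, 19, 10, 30), (r, z, p, c, 7, 31, 14), (r, z, p, p, 38, 20, 31), (r, z, p, p, 38, 6, 19), (r, z, p, q, 19, 10, 30)}.
Apply σ_{D > E}; surviving tuples: {(c, z, d, p, 38, 20, 31), (c, z, d, p, 38, 6, 19), (n, z, d, p, 38, 20, 31), (n, z, d, p, 38, 6, 19), (r, z, p, p, 38, 20, 31), (r, z, p, p, 38, 6, 19)}
Keep only column(s) B, C, A (2 duplicate(s) eliminated): {(d, 20, z), (d, 6, z), (p, 20, z), (p, 6, z)}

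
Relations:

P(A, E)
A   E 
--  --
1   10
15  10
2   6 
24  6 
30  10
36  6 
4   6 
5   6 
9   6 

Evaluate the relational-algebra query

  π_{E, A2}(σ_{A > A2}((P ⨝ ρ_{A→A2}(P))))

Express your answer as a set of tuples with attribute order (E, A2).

ρ[A→A2]: schema becomes (A2, E); tuples unchanged.
P ⋈ ρ_{A→A2}(P) (natural join on E): {(1, 10, 1), (1, 10, 15), (1, 10, 30), (15, 10, 1), (15, 10, 15), (15, 10, 30), (2, 6, 2), (2, 6, 24), (2, 6, 36), (2, 6, 4), (2, 6, 5), (2, 6, 9), (24, 6, 2), (24, 6, 24), (24, 6, 36), (24, 6, 4), (24, 6, 5), (24, 6, 9), (30, 10, 1), (30, 10, 15), (30, 10, 30), (36, 6, 2), (36, 6, 24), (36, 6, 36), (36, 6, 4), (36, 6, 5), (36, 6, 9), (4, 6, 2), (4, 6, 24), (4, 6, 36), (4, 6, 4), (4, 6, 5), (4, 6, 9), (5, 6, 2), (5, 6, 24), (5, 6, 36), (5, 6, 4), (5, 6, 5), (5, 6, 9), (9, 6, 2), (9, 6, 24), (9, 6, 36), (9, 6, 4), (9, 6, 5), (9, 6, 9)}
Selection A > A2: {(15, 10, 1), (24, 6, 2), (24, 6, 4), (24, 6, 5), (24, 6, 9), (30, 10, 1), (30, 10, 15), (36, 6, 2), (36, 6, 24), (36, 6, 4), (36, 6, 5), (36, 6, 9), (4, 6, 2), (5, 6, 2), (5, 6, 4), (9, 6, 2), (9, 6, 4), (9, 6, 5)}
π[E, A2]: project onto (E, A2) (11 duplicate(s) eliminated) → {(10, 1), (10, 15), (6, 2), (6, 24), (6, 4), (6, 5), (6, 9)}

{(10, 1), (10, 15), (6, 2), (6, 24), (6, 4), (6, 5), (6, 9)}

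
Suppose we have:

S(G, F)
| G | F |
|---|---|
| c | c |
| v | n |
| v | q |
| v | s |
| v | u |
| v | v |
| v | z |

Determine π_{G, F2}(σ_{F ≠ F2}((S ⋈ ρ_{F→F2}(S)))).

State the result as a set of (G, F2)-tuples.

ρ[F→F2]: schema becomes (G, F2); tuples unchanged.
Joining S and ρ_{F→F2}(S) on G yields {(c, c, c), (v, n, n), (v, n, q), (v, n, s), (v, n, u), (v, n, v), (v, n, z), (v, q, n), (v, q, q), (v, q, s), (v, q, u), (v, q, v), (v, q, z), (v, s, n), (v, s, q), (v, s, s), (v, s, u), (v, s, v), (v, s, z), (v, u, n), (v, u, q), (v, u, s), (v, u, u), (v, u, v), (v, u, z), (v, v, n), (v, v, q), (v, v, s), (v, v, u), (v, v, v), (v, v, z), (v, z, n), (v, z, q), (v, z, s), (v, z, u), (v, z, v), (v, z, z)}.
Selection F ≠ F2: {(v, n, q), (v, n, s), (v, n, u), (v, n, v), (v, n, z), (v, q, n), (v, q, s), (v, q, u), (v, q, v), (v, q, z), (v, s, n), (v, s, q), (v, s, u), (v, s, v), (v, s, z), (v, u, n), (v, u, q), (v, u, s), (v, u, v), (v, u, z), (v, v, n), (v, v, q), (v, v, s), (v, v, u), (v, v, z), (v, z, n), (v, z, q), (v, z, s), (v, z, u), (v, z, v)}
Keep only column(s) G, F2 (24 duplicate(s) eliminated): {(v, n), (v, q), (v, s), (v, u), (v, v), (v, z)}

{(v, n), (v, q), (v, s), (v, u), (v, v), (v, z)}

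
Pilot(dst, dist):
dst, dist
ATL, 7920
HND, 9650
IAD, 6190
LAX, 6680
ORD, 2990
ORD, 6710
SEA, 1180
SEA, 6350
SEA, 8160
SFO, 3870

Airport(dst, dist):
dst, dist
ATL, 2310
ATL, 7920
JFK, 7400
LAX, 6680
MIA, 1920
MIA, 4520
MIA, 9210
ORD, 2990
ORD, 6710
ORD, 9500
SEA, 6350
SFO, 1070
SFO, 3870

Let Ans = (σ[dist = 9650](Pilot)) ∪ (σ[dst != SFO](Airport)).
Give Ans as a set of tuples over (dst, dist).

{(ATL, 2310), (ATL, 7920), (HND, 9650), (JFK, 7400), (LAX, 6680), (MIA, 1920), (MIA, 4520), (MIA, 9210), (ORD, 2990), (ORD, 6710), (ORD, 9500), (SEA, 6350)}

σ[dist = 9650]: keep tuples satisfying dist = 9650 → {(HND, 9650)}
σ[dst != SFO]: keep tuples satisfying dst != SFO → {(ATL, 2310), (ATL, 7920), (JFK, 7400), (LAX, 6680), (MIA, 1920), (MIA, 4520), (MIA, 9210), (ORD, 2990), (ORD, 6710), (ORD, 9500), (SEA, 6350)}
Set union of the two operands is {(ATL, 2310), (ATL, 7920), (HND, 9650), (JFK, 7400), (LAX, 6680), (MIA, 1920), (MIA, 4520), (MIA, 9210), (ORD, 2990), (ORD, 6710), (ORD, 9500), (SEA, 6350)}.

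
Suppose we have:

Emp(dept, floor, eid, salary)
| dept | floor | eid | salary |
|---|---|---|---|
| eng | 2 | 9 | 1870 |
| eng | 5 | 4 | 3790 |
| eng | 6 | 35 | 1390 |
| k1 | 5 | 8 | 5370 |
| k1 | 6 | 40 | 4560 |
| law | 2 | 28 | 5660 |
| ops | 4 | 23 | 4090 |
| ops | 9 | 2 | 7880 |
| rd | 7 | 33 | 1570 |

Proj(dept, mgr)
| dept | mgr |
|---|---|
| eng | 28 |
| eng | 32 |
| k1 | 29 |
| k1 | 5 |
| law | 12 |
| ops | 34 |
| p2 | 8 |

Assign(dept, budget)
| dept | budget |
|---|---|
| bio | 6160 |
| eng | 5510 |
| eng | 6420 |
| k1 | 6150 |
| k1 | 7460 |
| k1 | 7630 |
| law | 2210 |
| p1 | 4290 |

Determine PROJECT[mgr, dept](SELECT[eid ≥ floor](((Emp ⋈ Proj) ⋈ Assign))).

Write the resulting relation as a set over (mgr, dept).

Emp ⋈ Proj (natural join on dept): {(eng, 2, 9, 1870, 28), (eng, 2, 9, 1870, 32), (eng, 5, 4, 3790, 28), (eng, 5, 4, 3790, 32), (eng, 6, 35, 1390, 28), (eng, 6, 35, 1390, 32), (k1, 5, 8, 5370, 29), (k1, 5, 8, 5370, 5), (k1, 6, 40, 4560, 29), (k1, 6, 40, 4560, 5), (law, 2, 28, 5660, 12), (ops, 4, 23, 4090, 34), (ops, 9, 2, 7880, 34)}
(Emp ⋈ Proj) ⋈ Assign (natural join on dept): {(eng, 2, 9, 1870, 28, 5510), (eng, 2, 9, 1870, 28, 6420), (eng, 2, 9, 1870, 32, 5510), (eng, 2, 9, 1870, 32, 6420), (eng, 5, 4, 3790, 28, 5510), (eng, 5, 4, 3790, 28, 6420), (eng, 5, 4, 3790, 32, 5510), (eng, 5, 4, 3790, 32, 6420), (eng, 6, 35, 1390, 28, 5510), (eng, 6, 35, 1390, 28, 6420), (eng, 6, 35, 1390, 32, 5510), (eng, 6, 35, 1390, 32, 6420), (k1, 5, 8, 5370, 29, 6150), (k1, 5, 8, 5370, 29, 7460), (k1, 5, 8, 5370, 29, 7630), (k1, 5, 8, 5370, 5, 6150), (k1, 5, 8, 5370, 5, 7460), (k1, 5, 8, 5370, 5, 7630), (k1, 6, 40, 4560, 29, 6150), (k1, 6, 40, 4560, 29, 7460), (k1, 6, 40, 4560, 29, 7630), (k1, 6, 40, 4560, 5, 6150), (k1, 6, 40, 4560, 5, 7460), (k1, 6, 40, 4560, 5, 7630), (law, 2, 28, 5660, 12, 2210)}
σ[eid ≥ floor]: keep tuples satisfying eid ≥ floor → {(eng, 2, 9, 1870, 28, 5510), (eng, 2, 9, 1870, 28, 6420), (eng, 2, 9, 1870, 32, 5510), (eng, 2, 9, 1870, 32, 6420), (eng, 6, 35, 1390, 28, 5510), (eng, 6, 35, 1390, 28, 6420), (eng, 6, 35, 1390, 32, 5510), (eng, 6, 35, 1390, 32, 6420), (k1, 5, 8, 5370, 29, 6150), (k1, 5, 8, 5370, 29, 7460), (k1, 5, 8, 5370, 29, 7630), (k1, 5, 8, 5370, 5, 6150), (k1, 5, 8, 5370, 5, 7460), (k1, 5, 8, 5370, 5, 7630), (k1, 6, 40, 4560, 29, 6150), (k1, 6, 40, 4560, 29, 7460), (k1, 6, 40, 4560, 29, 7630), (k1, 6, 40, 4560, 5, 6150), (k1, 6, 40, 4560, 5, 7460), (k1, 6, 40, 4560, 5, 7630), (law, 2, 28, 5660, 12, 2210)}
π[mgr, dept]: project onto (mgr, dept) (16 duplicate(s) eliminated) → {(12, law), (28, eng), (29, k1), (32, eng), (5, k1)}

{(12, law), (28, eng), (29, k1), (32, eng), (5, k1)}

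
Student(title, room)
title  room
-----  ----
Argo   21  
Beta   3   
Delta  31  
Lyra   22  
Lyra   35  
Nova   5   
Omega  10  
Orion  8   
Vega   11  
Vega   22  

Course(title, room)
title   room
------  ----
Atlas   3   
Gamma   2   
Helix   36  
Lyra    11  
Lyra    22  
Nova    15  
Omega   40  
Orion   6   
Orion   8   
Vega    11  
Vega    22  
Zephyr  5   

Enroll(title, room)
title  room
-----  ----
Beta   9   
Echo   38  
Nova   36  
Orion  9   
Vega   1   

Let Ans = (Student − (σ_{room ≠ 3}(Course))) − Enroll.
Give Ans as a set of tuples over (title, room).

{(Argo, 21), (Beta, 3), (Delta, 31), (Lyra, 35), (Nova, 5), (Omega, 10)}

Filtering on room ≠ 3 leaves {(Gamma, 2), (Helix, 36), (Lyra, 11), (Lyra, 22), (Nova, 15), (Omega, 40), (Orion, 6), (Orion, 8), (Vega, 11), (Vega, 22), (Zephyr, 5)}.
Difference: {(Argo, 21), (Beta, 3), (Delta, 31), (Lyra, 22), (Lyra, 35), (Nova, 5), (Omega, 10), (Orion, 8), (Vega, 11), (Vega, 22)} with {(Gamma, 2), (Helix, 36), (Lyra, 11), (Lyra, 22), (Nova, 15), (Omega, 40), (Orion, 6), (Orion, 8), (Vega, 11), (Vega, 22), (Zephyr, 5)} → {(Argo, 21), (Beta, 3), (Delta, 31), (Lyra, 35), (Nova, 5), (Omega, 10)}
Difference: {(Argo, 21), (Beta, 3), (Delta, 31), (Lyra, 35), (Nova, 5), (Omega, 10)} with {(Beta, 9), (Echo, 38), (Nova, 36), (Orion, 9), (Vega, 1)} → {(Argo, 21), (Beta, 3), (Delta, 31), (Lyra, 35), (Nova, 5), (Omega, 10)}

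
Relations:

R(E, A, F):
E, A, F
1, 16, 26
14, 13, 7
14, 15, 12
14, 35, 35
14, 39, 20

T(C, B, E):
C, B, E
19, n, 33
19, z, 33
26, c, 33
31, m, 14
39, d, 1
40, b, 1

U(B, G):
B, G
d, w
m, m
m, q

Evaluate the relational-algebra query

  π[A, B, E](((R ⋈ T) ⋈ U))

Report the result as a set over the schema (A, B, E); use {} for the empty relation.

{(13, m, 14), (15, m, 14), (16, d, 1), (35, m, 14), (39, m, 14)}

Natural join on E: {(1, 16, 26, 39, d), (1, 16, 26, 40, b), (14, 13, 7, 31, m), (14, 15, 12, 31, m), (14, 35, 35, 31, m), (14, 39, 20, 31, m)}
Natural join on B: {(1, 16, 26, 39, d, w), (14, 13, 7, 31, m, m), (14, 13, 7, 31, m, q), (14, 15, 12, 31, m, m), (14, 15, 12, 31, m, q), (14, 35, 35, 31, m, m), (14, 35, 35, 31, m, q), (14, 39, 20, 31, m, m), (14, 39, 20, 31, m, q)}
π_{A, B, E} gives {(13, m, 14), (15, m, 14), (16, d, 1), (35, m, 14), (39, m, 14)} (4 duplicate(s) eliminated).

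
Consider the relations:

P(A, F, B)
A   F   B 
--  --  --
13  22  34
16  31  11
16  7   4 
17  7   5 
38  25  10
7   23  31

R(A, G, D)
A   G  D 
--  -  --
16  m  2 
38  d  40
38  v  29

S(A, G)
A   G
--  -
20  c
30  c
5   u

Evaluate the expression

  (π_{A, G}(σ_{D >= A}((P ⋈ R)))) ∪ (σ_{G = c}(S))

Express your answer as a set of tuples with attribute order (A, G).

{(20, c), (30, c), (38, d)}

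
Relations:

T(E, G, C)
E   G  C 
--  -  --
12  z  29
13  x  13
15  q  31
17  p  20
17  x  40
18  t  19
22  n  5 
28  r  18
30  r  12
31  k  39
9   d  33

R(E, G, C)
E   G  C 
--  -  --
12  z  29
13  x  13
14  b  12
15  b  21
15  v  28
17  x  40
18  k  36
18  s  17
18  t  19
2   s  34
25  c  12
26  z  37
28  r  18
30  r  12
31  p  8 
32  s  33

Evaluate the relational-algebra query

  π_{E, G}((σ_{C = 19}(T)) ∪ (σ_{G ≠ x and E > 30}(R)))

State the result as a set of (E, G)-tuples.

Selection C = 19: {(18, t, 19)}
Selection G ≠ x and E > 30: {(31, p, 8), (32, s, 33)}
Taking the union: {(18, t, 19), (31, p, 8), (32, s, 33)}
Projecting to E, G: {(18, t), (31, p), (32, s)}

{(18, t), (31, p), (32, s)}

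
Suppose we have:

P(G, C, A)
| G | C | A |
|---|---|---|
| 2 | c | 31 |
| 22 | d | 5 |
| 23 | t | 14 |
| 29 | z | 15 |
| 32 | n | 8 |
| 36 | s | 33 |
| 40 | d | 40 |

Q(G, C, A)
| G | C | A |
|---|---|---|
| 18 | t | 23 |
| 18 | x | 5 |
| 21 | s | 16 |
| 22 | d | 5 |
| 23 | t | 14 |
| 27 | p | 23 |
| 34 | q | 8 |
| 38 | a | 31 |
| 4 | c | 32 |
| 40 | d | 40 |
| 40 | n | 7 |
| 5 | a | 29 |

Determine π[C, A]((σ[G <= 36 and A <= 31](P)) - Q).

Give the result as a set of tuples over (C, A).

{(c, 31), (n, 8), (z, 15)}

σ[G <= 36 and A <= 31]: keep tuples satisfying G <= 36 and A <= 31 → {(2, c, 31), (22, d, 5), (23, t, 14), (29, z, 15), (32, n, 8)}
Taking the difference: {(2, c, 31), (29, z, 15), (32, n, 8)}
Keep only column(s) C, A: {(c, 31), (n, 8), (z, 15)}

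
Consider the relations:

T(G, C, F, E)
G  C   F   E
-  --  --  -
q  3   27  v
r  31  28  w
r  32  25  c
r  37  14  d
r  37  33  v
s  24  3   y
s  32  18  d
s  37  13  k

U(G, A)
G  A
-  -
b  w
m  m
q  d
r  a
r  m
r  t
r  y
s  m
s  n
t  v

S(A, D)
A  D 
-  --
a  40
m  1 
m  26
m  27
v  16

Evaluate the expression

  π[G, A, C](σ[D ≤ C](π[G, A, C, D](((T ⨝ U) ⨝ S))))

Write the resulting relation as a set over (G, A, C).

Joining T and U on G yields {(q, 3, 27, v, d), (r, 31, 28, w, a), (r, 31, 28, w, m), (r, 31, 28, w, t), (r, 31, 28, w, y), (r, 32, 25, c, a), (r, 32, 25, c, m), (r, 32, 25, c, t), (r, 32, 25, c, y), (r, 37, 14, d, a), (r, 37, 14, d, m), (r, 37, 14, d, t), (r, 37, 14, d, y), (r, 37, 33, v, a), (r, 37, 33, v, m), (r, 37, 33, v, t), (r, 37, 33, v, y), (s, 24, 3, y, m), (s, 24, 3, y, n), (s, 32, 18, d, m), (s, 32, 18, d, n), (s, 37, 13, k, m), (s, 37, 13, k, n)}.
Joining (T ⨝ U) and S on A yields {(r, 31, 28, w, a, 40), (r, 31, 28, w, m, 1), (r, 31, 28, w, m, 26), (r, 31, 28, w, m, 27), (r, 32, 25, c, a, 40), (r, 32, 25, c, m, 1), (r, 32, 25, c, m, 26), (r, 32, 25, c, m, 27), (r, 37, 14, d, a, 40), (r, 37, 14, d, m, 1), (r, 37, 14, d, m, 26), (r, 37, 14, d, m, 27), (r, 37, 33, v, a, 40), (r, 37, 33, v, m, 1), (r, 37, 33, v, m, 26), (r, 37, 33, v, m, 27), (s, 24, 3, y, m, 1), (s, 24, 3, y, m, 26), (s, 24, 3, y, m, 27), (s, 32, 18, d, m, 1), (s, 32, 18, d, m, 26), (s, 32, 18, d, m, 27), (s, 37, 13, k, m, 1), (s, 37, 13, k, m, 26), (s, 37, 13, k, m, 27)}.
π[G, A, C, D]: project onto (G, A, C, D) (4 duplicate(s) eliminated) → {(r, a, 31, 40), (r, a, 32, 40), (r, a, 37, 40), (r, m, 31, 1), (r, m, 31, 26), (r, m, 31, 27), (r, m, 32, 1), (r, m, 32, 26), (r, m, 32, 27), (r, m, 37, 1), (r, m, 37, 26), (r, m, 37, 27), (s, m, 24, 1), (s, m, 24, 26), (s, m, 24, 27), (s, m, 32, 1), (s, m, 32, 26), (s, m, 32, 27), (s, m, 37, 1), (s, m, 37, 26), (s, m, 37, 27)}
Filtering on D ≤ C leaves {(r, m, 31, 1), (r, m, 31, 26), (r, m, 31, 27), (r, m, 32, 1), (r, m, 32, 26), (r, m, 32, 27), (r, m, 37, 1), (r, m, 37, 26), (r, m, 37, 27), (s, m, 24, 1), (s, m, 32, 1), (s, m, 32, 26), (s, m, 32, 27), (s, m, 37, 1), (s, m, 37, 26), (s, m, 37, 27)}.
π[G, A, C]: project onto (G, A, C) (10 duplicate(s) eliminated) → {(r, m, 31), (r, m, 32), (r, m, 37), (s, m, 24), (s, m, 32), (s, m, 37)}

{(r, m, 31), (r, m, 32), (r, m, 37), (s, m, 24), (s, m, 32), (s, m, 37)}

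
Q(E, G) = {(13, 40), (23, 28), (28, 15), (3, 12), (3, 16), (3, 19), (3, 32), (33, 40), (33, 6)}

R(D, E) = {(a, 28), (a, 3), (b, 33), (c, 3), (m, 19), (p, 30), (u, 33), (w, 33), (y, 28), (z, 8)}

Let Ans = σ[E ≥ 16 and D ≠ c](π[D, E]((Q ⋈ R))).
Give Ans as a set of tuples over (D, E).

Q ⋈ R (natural join on E): {(28, 15, a), (28, 15, y), (3, 12, a), (3, 12, c), (3, 16, a), (3, 16, c), (3, 19, a), (3, 19, c), (3, 32, a), (3, 32, c), (33, 40, b), (33, 40, u), (33, 40, w), (33, 6, b), (33, 6, u), (33, 6, w)}
Keep only column(s) D, E (9 duplicate(s) eliminated): {(a, 28), (a, 3), (b, 33), (c, 3), (u, 33), (w, 33), (y, 28)}
Selection E ≥ 16 and D ≠ c: {(a, 28), (b, 33), (u, 33), (w, 33), (y, 28)}

{(a, 28), (b, 33), (u, 33), (w, 33), (y, 28)}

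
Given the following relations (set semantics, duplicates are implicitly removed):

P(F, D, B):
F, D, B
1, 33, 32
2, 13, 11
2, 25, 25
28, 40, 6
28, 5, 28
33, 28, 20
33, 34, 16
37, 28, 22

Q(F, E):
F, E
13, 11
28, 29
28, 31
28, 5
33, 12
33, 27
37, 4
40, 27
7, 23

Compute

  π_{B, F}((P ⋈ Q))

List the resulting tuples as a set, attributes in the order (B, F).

{(16, 33), (20, 33), (22, 37), (28, 28), (6, 28)}

Natural join on F: {(28, 40, 6, 29), (28, 40, 6, 31), (28, 40, 6, 5), (28, 5, 28, 29), (28, 5, 28, 31), (28, 5, 28, 5), (33, 28, 20, 12), (33, 28, 20, 27), (33, 34, 16, 12), (33, 34, 16, 27), (37, 28, 22, 4)}
Projecting to B, F (6 duplicate(s) eliminated): {(16, 33), (20, 33), (22, 37), (28, 28), (6, 28)}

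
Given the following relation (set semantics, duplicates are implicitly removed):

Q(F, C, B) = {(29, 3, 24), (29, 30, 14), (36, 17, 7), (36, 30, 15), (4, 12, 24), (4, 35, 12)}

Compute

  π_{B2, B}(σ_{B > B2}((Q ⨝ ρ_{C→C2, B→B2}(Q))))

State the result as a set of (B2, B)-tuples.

{(12, 24), (14, 24), (7, 15)}

ρ[C→C2, B→B2]: schema becomes (F, C2, B2); tuples unchanged.
Natural join on F: {(29, 3, 24, 3, 24), (29, 3, 24, 30, 14), (29, 30, 14, 3, 24), (29, 30, 14, 30, 14), (36, 17, 7, 17, 7), (36, 17, 7, 30, 15), (36, 30, 15, 17, 7), (36, 30, 15, 30, 15), (4, 12, 24, 12, 24), (4, 12, 24, 35, 12), (4, 35, 12, 12, 24), (4, 35, 12, 35, 12)}
Apply σ_{B > B2}; surviving tuples: {(29, 3, 24, 30, 14), (36, 30, 15, 17, 7), (4, 12, 24, 35, 12)}
π_{B2, B} gives {(12, 24), (14, 24), (7, 15)}.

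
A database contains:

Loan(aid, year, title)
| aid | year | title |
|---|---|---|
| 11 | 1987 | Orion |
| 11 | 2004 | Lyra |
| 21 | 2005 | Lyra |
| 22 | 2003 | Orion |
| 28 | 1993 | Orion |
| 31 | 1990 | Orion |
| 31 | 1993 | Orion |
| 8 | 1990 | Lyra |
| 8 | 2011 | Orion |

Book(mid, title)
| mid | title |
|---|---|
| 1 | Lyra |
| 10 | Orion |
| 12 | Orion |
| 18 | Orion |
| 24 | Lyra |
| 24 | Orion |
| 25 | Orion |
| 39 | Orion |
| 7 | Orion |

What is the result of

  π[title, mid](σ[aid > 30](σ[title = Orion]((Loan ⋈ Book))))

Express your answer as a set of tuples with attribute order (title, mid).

{(Orion, 10), (Orion, 12), (Orion, 18), (Orion, 24), (Orion, 25), (Orion, 39), (Orion, 7)}

Loan ⋈ Book (natural join on title): {(11, 1987, Orion, 10), (11, 1987, Orion, 12), (11, 1987, Orion, 18), (11, 1987, Orion, 24), (11, 1987, Orion, 25), (11, 1987, Orion, 39), (11, 1987, Orion, 7), (11, 2004, Lyra, 1), (11, 2004, Lyra, 24), (21, 2005, Lyra, 1), (21, 2005, Lyra, 24), (22, 2003, Orion, 10), (22, 2003, Orion, 12), (22, 2003, Orion, 18), (22, 2003, Orion, 24), (22, 2003, Orion, 25), (22, 2003, Orion, 39), (22, 2003, Orion, 7), (28, 1993, Orion, 10), (28, 1993, Orion, 12), (28, 1993, Orion, 18), (28, 1993, Orion, 24), (28, 1993, Orion, 25), (28, 1993, Orion, 39), (28, 1993, Orion, 7), (31, 1990, Orion, 10), (31, 1990, Orion, 12), (31, 1990, Orion, 18), (31, 1990, Orion, 24), (31, 1990, Orion, 25), (31, 1990, Orion, 39), (31, 1990, Orion, 7), (31, 1993, Orion, 10), (31, 1993, Orion, 12), (31, 1993, Orion, 18), (31, 1993, Orion, 24), (31, 1993, Orion, 25), (31, 1993, Orion, 39), (31, 1993, Orion, 7), (8, 1990, Lyra, 1), (8, 1990, Lyra, 24), (8, 2011, Orion, 10), (8, 2011, Orion, 12), (8, 2011, Orion, 18), (8, 2011, Orion, 24), (8, 2011, Orion, 25), (8, 2011, Orion, 39), (8, 2011, Orion, 7)}
σ[title = Orion]: keep tuples satisfying title = Orion → {(11, 1987, Orion, 10), (11, 1987, Orion, 12), (11, 1987, Orion, 18), (11, 1987, Orion, 24), (11, 1987, Orion, 25), (11, 1987, Orion, 39), (11, 1987, Orion, 7), (22, 2003, Orion, 10), (22, 2003, Orion, 12), (22, 2003, Orion, 18), (22, 2003, Orion, 24), (22, 2003, Orion, 25), (22, 2003, Orion, 39), (22, 2003, Orion, 7), (28, 1993, Orion, 10), (28, 1993, Orion, 12), (28, 1993, Orion, 18), (28, 1993, Orion, 24), (28, 1993, Orion, 25), (28, 1993, Orion, 39), (28, 1993, Orion, 7), (31, 1990, Orion, 10), (31, 1990, Orion, 12), (31, 1990, Orion, 18), (31, 1990, Orion, 24), (31, 1990, Orion, 25), (31, 1990, Orion, 39), (31, 1990, Orion, 7), (31, 1993, Orion, 10), (31, 1993, Orion, 12), (31, 1993, Orion, 18), (31, 1993, Orion, 24), (31, 1993, Orion, 25), (31, 1993, Orion, 39), (31, 1993, Orion, 7), (8, 2011, Orion, 10), (8, 2011, Orion, 12), (8, 2011, Orion, 18), (8, 2011, Orion, 24), (8, 2011, Orion, 25), (8, 2011, Orion, 39), (8, 2011, Orion, 7)}
σ[aid > 30]: keep tuples satisfying aid > 30 → {(31, 1990, Orion, 10), (31, 1990, Orion, 12), (31, 1990, Orion, 18), (31, 1990, Orion, 24), (31, 1990, Orion, 25), (31, 1990, Orion, 39), (31, 1990, Orion, 7), (31, 1993, Orion, 10), (31, 1993, Orion, 12), (31, 1993, Orion, 18), (31, 1993, Orion, 24), (31, 1993, Orion, 25), (31, 1993, Orion, 39), (31, 1993, Orion, 7)}
Projecting to title, mid (7 duplicate(s) eliminated): {(Orion, 10), (Orion, 12), (Orion, 18), (Orion, 24), (Orion, 25), (Orion, 39), (Orion, 7)}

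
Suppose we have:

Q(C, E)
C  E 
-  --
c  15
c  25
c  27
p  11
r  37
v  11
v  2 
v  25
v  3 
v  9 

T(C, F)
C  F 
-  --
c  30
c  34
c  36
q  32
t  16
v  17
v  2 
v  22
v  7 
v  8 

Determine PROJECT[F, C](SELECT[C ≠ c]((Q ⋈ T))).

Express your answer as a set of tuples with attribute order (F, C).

Natural join on C: {(c, 15, 30), (c, 15, 34), (c, 15, 36), (c, 25, 30), (c, 25, 34), (c, 25, 36), (c, 27, 30), (c, 27, 34), (c, 27, 36), (v, 11, 17), (v, 11, 2), (v, 11, 22), (v, 11, 7), (v, 11, 8), (v, 2, 17), (v, 2, 2), (v, 2, 22), (v, 2, 7), (v, 2, 8), (v, 25, 17), (v, 25, 2), (v, 25, 22), (v, 25, 7), (v, 25, 8), (v, 3, 17), (v, 3, 2), (v, 3, 22), (v, 3, 7), (v, 3, 8), (v, 9, 17), (v, 9, 2), (v, 9, 22), (v, 9, 7), (v, 9, 8)}
Filtering on C ≠ c leaves {(v, 11, 17), (v, 11, 2), (v, 11, 22), (v, 11, 7), (v, 11, 8), (v, 2, 17), (v, 2, 2), (v, 2, 22), (v, 2, 7), (v, 2, 8), (v, 25, 17), (v, 25, 2), (v, 25, 22), (v, 25, 7), (v, 25, 8), (v, 3, 17), (v, 3, 2), (v, 3, 22), (v, 3, 7), (v, 3, 8), (v, 9, 17), (v, 9, 2), (v, 9, 22), (v, 9, 7), (v, 9, 8)}.
Projecting to F, C (20 duplicate(s) eliminated): {(17, v), (2, v), (22, v), (7, v), (8, v)}

{(17, v), (2, v), (22, v), (7, v), (8, v)}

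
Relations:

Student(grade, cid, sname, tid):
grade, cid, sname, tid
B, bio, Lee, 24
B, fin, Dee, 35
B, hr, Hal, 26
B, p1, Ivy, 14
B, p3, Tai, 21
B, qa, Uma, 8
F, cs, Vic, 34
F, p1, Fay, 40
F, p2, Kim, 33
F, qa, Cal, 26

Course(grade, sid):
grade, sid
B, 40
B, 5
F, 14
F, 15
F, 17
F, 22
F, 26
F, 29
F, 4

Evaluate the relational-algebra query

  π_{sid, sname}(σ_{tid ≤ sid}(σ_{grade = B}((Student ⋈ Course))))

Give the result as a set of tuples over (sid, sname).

Student ⋈ Course (natural join on grade): {(B, bio, Lee, 24, 40), (B, bio, Lee, 24, 5), (B, fin, Dee, 35, 40), (B, fin, Dee, 35, 5), (B, hr, Hal, 26, 40), (B, hr, Hal, 26, 5), (B, p1, Ivy, 14, 40), (B, p1, Ivy, 14, 5), (B, p3, Tai, 21, 40), (B, p3, Tai, 21, 5), (B, qa, Uma, 8, 40), (B, qa, Uma, 8, 5), (F, cs, Vic, 34, 14), (F, cs, Vic, 34, 15), (F, cs, Vic, 34, 17), (F, cs, Vic, 34, 22), (F, cs, Vic, 34, 26), (F, cs, Vic, 34, 29), (F, cs, Vic, 34, 4), (F, p1, Fay, 40, 14), (F, p1, Fay, 40, 15), (F, p1, Fay, 40, 17), (F, p1, Fay, 40, 22), (F, p1, Fay, 40, 26), (F, p1, Fay, 40, 29), (F, p1, Fay, 40, 4), (F, p2, Kim, 33, 14), (F, p2, Kim, 33, 15), (F, p2, Kim, 33, 17), (F, p2, Kim, 33, 22), (F, p2, Kim, 33, 26), (F, p2, Kim, 33, 29), (F, p2, Kim, 33, 4), (F, qa, Cal, 26, 14), (F, qa, Cal, 26, 15), (F, qa, Cal, 26, 17), (F, qa, Cal, 26, 22), (F, qa, Cal, 26, 26), (F, qa, Cal, 26, 29), (F, qa, Cal, 26, 4)}
Filtering on grade = B leaves {(B, bio, Lee, 24, 40), (B, bio, Lee, 24, 5), (B, fin, Dee, 35, 40), (B, fin, Dee, 35, 5), (B, hr, Hal, 26, 40), (B, hr, Hal, 26, 5), (B, p1, Ivy, 14, 40), (B, p1, Ivy, 14, 5), (B, p3, Tai, 21, 40), (B, p3, Tai, 21, 5), (B, qa, Uma, 8, 40), (B, qa, Uma, 8, 5)}.
Filtering on tid ≤ sid leaves {(B, bio, Lee, 24, 40), (B, fin, Dee, 35, 40), (B, hr, Hal, 26, 40), (B, p1, Ivy, 14, 40), (B, p3, Tai, 21, 40), (B, qa, Uma, 8, 40)}.
Projecting to sid, sname: {(40, Dee), (40, Hal), (40, Ivy), (40, Lee), (40, Tai), (40, Uma)}

{(40, Dee), (40, Hal), (40, Ivy), (40, Lee), (40, Tai), (40, Uma)}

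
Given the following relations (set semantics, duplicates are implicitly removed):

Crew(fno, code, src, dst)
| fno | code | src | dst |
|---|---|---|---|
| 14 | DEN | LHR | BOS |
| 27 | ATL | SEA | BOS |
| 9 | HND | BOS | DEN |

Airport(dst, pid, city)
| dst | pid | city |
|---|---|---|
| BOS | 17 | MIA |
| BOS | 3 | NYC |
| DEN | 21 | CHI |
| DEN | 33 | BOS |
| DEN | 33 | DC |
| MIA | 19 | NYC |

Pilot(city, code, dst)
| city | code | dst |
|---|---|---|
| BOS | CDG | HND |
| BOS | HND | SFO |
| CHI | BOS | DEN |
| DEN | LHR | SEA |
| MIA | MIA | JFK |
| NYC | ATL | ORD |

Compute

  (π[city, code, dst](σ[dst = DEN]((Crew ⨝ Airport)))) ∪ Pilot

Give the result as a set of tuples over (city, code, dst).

{(BOS, CDG, HND), (BOS, HND, DEN), (BOS, HND, SFO), (CHI, BOS, DEN), (CHI, HND, DEN), (DC, HND, DEN), (DEN, LHR, SEA), (MIA, MIA, JFK), (NYC, ATL, ORD)}

Joining Crew and Airport on dst yields {(14, DEN, LHR, BOS, 17, MIA), (14, DEN, LHR, BOS, 3, NYC), (27, ATL, SEA, BOS, 17, MIA), (27, ATL, SEA, BOS, 3, NYC), (9, HND, BOS, DEN, 21, CHI), (9, HND, BOS, DEN, 33, BOS), (9, HND, BOS, DEN, 33, DC)}.
Apply σ_{dst = DEN}; surviving tuples: {(9, HND, BOS, DEN, 21, CHI), (9, HND, BOS, DEN, 33, BOS), (9, HND, BOS, DEN, 33, DC)}
π[city, code, dst]: project onto (city, code, dst) → {(BOS, HND, DEN), (CHI, HND, DEN), (DC, HND, DEN)}
Set union of the two operands is {(BOS, CDG, HND), (BOS, HND, DEN), (BOS, HND, SFO), (CHI, BOS, DEN), (CHI, HND, DEN), (DC, HND, DEN), (DEN, LHR, SEA), (MIA, MIA, JFK), (NYC, ATL, ORD)}.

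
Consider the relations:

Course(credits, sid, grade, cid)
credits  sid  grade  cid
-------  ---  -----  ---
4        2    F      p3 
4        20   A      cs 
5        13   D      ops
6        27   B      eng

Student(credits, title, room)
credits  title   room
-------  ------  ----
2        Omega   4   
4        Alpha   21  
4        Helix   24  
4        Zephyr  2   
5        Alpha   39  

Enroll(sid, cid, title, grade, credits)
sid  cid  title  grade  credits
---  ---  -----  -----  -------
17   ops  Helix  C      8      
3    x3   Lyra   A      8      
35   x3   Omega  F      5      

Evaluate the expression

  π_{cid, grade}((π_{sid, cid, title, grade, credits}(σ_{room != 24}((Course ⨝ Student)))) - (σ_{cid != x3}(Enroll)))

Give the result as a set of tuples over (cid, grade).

{(cs, A), (ops, D), (p3, F)}

Joining Course and Student on credits yields {(4, 2, F, p3, Alpha, 21), (4, 2, F, p3, Helix, 24), (4, 2, F, p3, Zephyr, 2), (4, 20, A, cs, Alpha, 21), (4, 20, A, cs, Helix, 24), (4, 20, A, cs, Zephyr, 2), (5, 13, D, ops, Alpha, 39)}.
Filtering on room != 24 leaves {(4, 2, F, p3, Alpha, 21), (4, 2, F, p3, Zephyr, 2), (4, 20, A, cs, Alpha, 21), (4, 20, A, cs, Zephyr, 2), (5, 13, D, ops, Alpha, 39)}.
Keep only column(s) sid, cid, title, grade, credits: {(13, ops, Alpha, D, 5), (2, p3, Alpha, F, 4), (2, p3, Zephyr, F, 4), (20, cs, Alpha, A, 4), (20, cs, Zephyr, A, 4)}
Filtering on cid != x3 leaves {(17, ops, Helix, C, 8)}.
Difference: {(13, ops, Alpha, D, 5), (2, p3, Alpha, F, 4), (2, p3, Zephyr, F, 4), (20, cs, Alpha, A, 4), (20, cs, Zephyr, A, 4)} with {(17, ops, Helix, C, 8)} → {(13, ops, Alpha, D, 5), (2, p3, Alpha, F, 4), (2, p3, Zephyr, F, 4), (20, cs, Alpha, A, 4), (20, cs, Zephyr, A, 4)}
Keep only column(s) cid, grade (2 duplicate(s) eliminated): {(cs, A), (ops, D), (p3, F)}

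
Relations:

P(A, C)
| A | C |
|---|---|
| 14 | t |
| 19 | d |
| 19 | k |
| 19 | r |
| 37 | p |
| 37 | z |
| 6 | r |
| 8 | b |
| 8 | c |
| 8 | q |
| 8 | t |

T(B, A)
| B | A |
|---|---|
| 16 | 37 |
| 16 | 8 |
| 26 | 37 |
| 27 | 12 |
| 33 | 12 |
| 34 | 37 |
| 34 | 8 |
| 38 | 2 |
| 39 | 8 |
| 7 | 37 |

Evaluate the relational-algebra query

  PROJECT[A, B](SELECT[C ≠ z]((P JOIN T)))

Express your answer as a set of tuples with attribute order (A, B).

{(37, 16), (37, 26), (37, 34), (37, 7), (8, 16), (8, 34), (8, 39)}

Natural join on A: {(37, p, 16), (37, p, 26), (37, p, 34), (37, p, 7), (37, z, 16), (37, z, 26), (37, z, 34), (37, z, 7), (8, b, 16), (8, b, 34), (8, b, 39), (8, c, 16), (8, c, 34), (8, c, 39), (8, q, 16), (8, q, 34), (8, q, 39), (8, t, 16), (8, t, 34), (8, t, 39)}
σ[C ≠ z]: keep tuples satisfying C ≠ z → {(37, p, 16), (37, p, 26), (37, p, 34), (37, p, 7), (8, b, 16), (8, b, 34), (8, b, 39), (8, c, 16), (8, c, 34), (8, c, 39), (8, q, 16), (8, q, 34), (8, q, 39), (8, t, 16), (8, t, 34), (8, t, 39)}
π_{A, B} gives {(37, 16), (37, 26), (37, 34), (37, 7), (8, 16), (8, 34), (8, 39)} (9 duplicate(s) eliminated).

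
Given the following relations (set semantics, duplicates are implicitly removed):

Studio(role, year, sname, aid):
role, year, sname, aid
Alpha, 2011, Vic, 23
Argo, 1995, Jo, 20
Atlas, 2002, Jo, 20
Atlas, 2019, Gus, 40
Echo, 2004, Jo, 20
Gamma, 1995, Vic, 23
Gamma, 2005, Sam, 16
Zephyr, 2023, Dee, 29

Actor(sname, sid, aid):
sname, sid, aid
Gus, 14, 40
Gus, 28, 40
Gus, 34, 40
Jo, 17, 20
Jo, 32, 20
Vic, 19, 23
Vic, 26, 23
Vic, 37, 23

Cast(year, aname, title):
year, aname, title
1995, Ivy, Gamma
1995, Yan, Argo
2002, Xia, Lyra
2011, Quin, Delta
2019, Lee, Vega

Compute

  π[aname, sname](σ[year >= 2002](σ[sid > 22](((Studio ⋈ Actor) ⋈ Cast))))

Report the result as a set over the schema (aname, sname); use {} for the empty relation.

{(Lee, Gus), (Quin, Vic), (Xia, Jo)}

Studio ⋈ Actor (natural join on sname, aid): {(Alpha, 2011, Vic, 23, 19), (Alpha, 2011, Vic, 23, 26), (Alpha, 2011, Vic, 23, 37), (Argo, 1995, Jo, 20, 17), (Argo, 1995, Jo, 20, 32), (Atlas, 2002, Jo, 20, 17), (Atlas, 2002, Jo, 20, 32), (Atlas, 2019, Gus, 40, 14), (Atlas, 2019, Gus, 40, 28), (Atlas, 2019, Gus, 40, 34), (Echo, 2004, Jo, 20, 17), (Echo, 2004, Jo, 20, 32), (Gamma, 1995, Vic, 23, 19), (Gamma, 1995, Vic, 23, 26), (Gamma, 1995, Vic, 23, 37)}
(Studio ⋈ Actor) ⋈ Cast (natural join on year): {(Alpha, 2011, Vic, 23, 19, Quin, Delta), (Alpha, 2011, Vic, 23, 26, Quin, Delta), (Alpha, 2011, Vic, 23, 37, Quin, Delta), (Argo, 1995, Jo, 20, 17, Ivy, Gamma), (Argo, 1995, Jo, 20, 17, Yan, Argo), (Argo, 1995, Jo, 20, 32, Ivy, Gamma), (Argo, 1995, Jo, 20, 32, Yan, Argo), (Atlas, 2002, Jo, 20, 17, Xia, Lyra), (Atlas, 2002, Jo, 20, 32, Xia, Lyra), (Atlas, 2019, Gus, 40, 14, Lee, Vega), (Atlas, 2019, Gus, 40, 28, Lee, Vega), (Atlas, 2019, Gus, 40, 34, Lee, Vega), (Gamma, 1995, Vic, 23, 19, Ivy, Gamma), (Gamma, 1995, Vic, 23, 19, Yan, Argo), (Gamma, 1995, Vic, 23, 26, Ivy, Gamma), (Gamma, 1995, Vic, 23, 26, Yan, Argo), (Gamma, 1995, Vic, 23, 37, Ivy, Gamma), (Gamma, 1995, Vic, 23, 37, Yan, Argo)}
Filtering on sid > 22 leaves {(Alpha, 2011, Vic, 23, 26, Quin, Delta), (Alpha, 2011, Vic, 23, 37, Quin, Delta), (Argo, 1995, Jo, 20, 32, Ivy, Gamma), (Argo, 1995, Jo, 20, 32, Yan, Argo), (Atlas, 2002, Jo, 20, 32, Xia, Lyra), (Atlas, 2019, Gus, 40, 28, Lee, Vega), (Atlas, 2019, Gus, 40, 34, Lee, Vega), (Gamma, 1995, Vic, 23, 26, Ivy, Gamma), (Gamma, 1995, Vic, 23, 26, Yan, Argo), (Gamma, 1995, Vic, 23, 37, Ivy, Gamma), (Gamma, 1995, Vic, 23, 37, Yan, Argo)}.
Filtering on year >= 2002 leaves {(Alpha, 2011, Vic, 23, 26, Quin, Delta), (Alpha, 2011, Vic, 23, 37, Quin, Delta), (Atlas, 2002, Jo, 20, 32, Xia, Lyra), (Atlas, 2019, Gus, 40, 28, Lee, Vega), (Atlas, 2019, Gus, 40, 34, Lee, Vega)}.
π_{aname, sname} gives {(Lee, Gus), (Quin, Vic), (Xia, Jo)} (2 duplicate(s) eliminated).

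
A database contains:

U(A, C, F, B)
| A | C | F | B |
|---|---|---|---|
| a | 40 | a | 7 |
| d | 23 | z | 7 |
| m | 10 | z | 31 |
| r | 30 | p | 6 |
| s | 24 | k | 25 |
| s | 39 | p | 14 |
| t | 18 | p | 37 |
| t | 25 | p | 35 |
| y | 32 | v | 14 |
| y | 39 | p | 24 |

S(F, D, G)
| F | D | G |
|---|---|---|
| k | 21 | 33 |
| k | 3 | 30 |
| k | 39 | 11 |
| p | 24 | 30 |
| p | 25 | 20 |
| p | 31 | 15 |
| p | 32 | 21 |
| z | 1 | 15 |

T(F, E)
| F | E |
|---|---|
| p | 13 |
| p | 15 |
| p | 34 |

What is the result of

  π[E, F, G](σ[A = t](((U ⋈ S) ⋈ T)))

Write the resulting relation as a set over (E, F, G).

Natural join on F: {(d, 23, z, 7, 1, 15), (m, 10, z, 31, 1, 15), (r, 30, p, 6, 24, 30), (r, 30, p, 6, 25, 20), (r, 30, p, 6, 31, 15), (r, 30, p, 6, 32, 21), (s, 24, k, 25, 21, 33), (s, 24, k, 25, 3, 30), (s, 24, k, 25, 39, 11), (s, 39, p, 14, 24, 30), (s, 39, p, 14, 25, 20), (s, 39, p, 14, 31, 15), (s, 39, p, 14, 32, 21), (t, 18, p, 37, 24, 30), (t, 18, p, 37, 25, 20), (t, 18, p, 37, 31, 15), (t, 18, p, 37, 32, 21), (t, 25, p, 35, 24, 30), (t, 25, p, 35, 25, 20), (t, 25, p, 35, 31, 15), (t, 25, p, 35, 32, 21), (y, 39, p, 24, 24, 30), (y, 39, p, 24, 25, 20), (y, 39, p, 24, 31, 15), (y, 39, p, 24, 32, 21)}
Natural join on F: {(r, 30, p, 6, 24, 30, 13), (r, 30, p, 6, 24, 30, 15), (r, 30, p, 6, 24, 30, 34), (r, 30, p, 6, 25, 20, 13), (r, 30, p, 6, 25, 20, 15), (r, 30, p, 6, 25, 20, 34), (r, 30, p, 6, 31, 15, 13), (r, 30, p, 6, 31, 15, 15), (r, 30, p, 6, 31, 15, 34), (r, 30, p, 6, 32, 21, 13), (r, 30, p, 6, 32, 21, 15), (r, 30, p, 6, 32, 21, 34), (s, 39, p, 14, 24, 30, 13), (s, 39, p, 14, 24, 30, 15), (s, 39, p, 14, 24, 30, 34), (s, 39, p, 14, 25, 20, 13), (s, 39, p, 14, 25, 20, 15), (s, 39, p, 14, 25, 20, 34), (s, 39, p, 14, 31, 15, 13), (s, 39, p, 14, 31, 15, 15), (s, 39, p, 14, 31, 15, 34), (s, 39, p, 14, 32, 21, 13), (s, 39, p, 14, 32, 21, 15), (s, 39, p, 14, 32, 21, 34), (t, 18, p, 37, 24, 30, 13), (t, 18, p, 37, 24, 30, 15), (t, 18, p, 37, 24, 30, 34), (t, 18, p, 37, 25, 20, 13), (t, 18, p, 37, 25, 20, 15), (t, 18, p, 37, 25, 20, 34), (t, 18, p, 37, 31, 15, 13), (t, 18, p, 37, 31, 15, 15), (t, 18, p, 37, 31, 15, 34), (t, 18, p, 37, 32, 21, 13), (t, 18, p, 37, 32, 21, 15), (t, 18, p, 37, 32, 21, 34), (t, 25, p, 35, 24, 30, 13), (t, 25, p, 35, 24, 30, 15), (t, 25, p, 35, 24, 30, 34), (t, 25, p, 35, 25, 20, 13), (t, 25, p, 35, 25, 20, 15), (t, 25, p, 35, 25, 20, 34), (t, 25, p, 35, 31, 15, 13), (t, 25, p, 35, 31, 15, 15), (t, 25, p, 35, 31, 15, 34), (t, 25, p, 35, 32, 21, 13), (t, 25, p, 35, 32, 21, 15), (t, 25, p, 35, 32, 21, 34), (y, 39, p, 24, 24, 30, 13), (y, 39, p, 24, 24, 30, 15), (y, 39, p, 24, 24, 30, 34), (y, 39, p, 24, 25, 20, 13), (y, 39, p, 24, 25, 20, 15), (y, 39, p, 24, 25, 20, 34), (y, 39, p, 24, 31, 15, 13), (y, 39, p, 24, 31, 15, 15), (y, 39, p, 24, 31, 15, 34), (y, 39, p, 24, 32, 21, 13), (y, 39, p, 24, 32, 21, 15), (y, 39, p, 24, 32, 21, 34)}
Selection A = t: {(t, 18, p, 37, 24, 30, 13), (t, 18, p, 37, 24, 30, 15), (t, 18, p, 37, 24, 30, 34), (t, 18, p, 37, 25, 20, 13), (t, 18, p, 37, 25, 20, 15), (t, 18, p, 37, 25, 20, 34), (t, 18, p, 37, 31, 15, 13), (t, 18, p, 37, 31, 15, 15), (t, 18, p, 37, 31, 15, 34), (t, 18, p, 37, 32, 21, 13), (t, 18, p, 37, 32, 21, 15), (t, 18, p, 37, 32, 21, 34), (t, 25, p, 35, 24, 30, 13), (t, 25, p, 35, 24, 30, 15), (t, 25, p, 35, 24, 30, 34), (t, 25, p, 35, 25, 20, 13), (t, 25, p, 35, 25, 20, 15), (t, 25, p, 35, 25, 20, 34), (t, 25, p, 35, 31, 15, 13), (t, 25, p, 35, 31, 15, 15), (t, 25, p, 35, 31, 15, 34), (t, 25, p, 35, 32, 21, 13), (t, 25, p, 35, 32, 21, 15), (t, 25, p, 35, 32, 21, 34)}
π[E, F, G]: project onto (E, F, G) (12 duplicate(s) eliminated) → {(13, p, 15), (13, p, 20), (13, p, 21), (13, p, 30), (15, p, 15), (15, p, 20), (15, p, 21), (15, p, 30), (34, p, 15), (34, p, 20), (34, p, 21), (34, p, 30)}

{(13, p, 15), (13, p, 20), (13, p, 21), (13, p, 30), (15, p, 15), (15, p, 20), (15, p, 21), (15, p, 30), (34, p, 15), (34, p, 20), (34, p, 21), (34, p, 30)}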